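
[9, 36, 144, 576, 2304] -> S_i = 9*4^i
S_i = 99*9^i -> [99, 891, 8019, 72171, 649539]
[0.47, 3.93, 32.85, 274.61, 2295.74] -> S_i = 0.47*8.36^i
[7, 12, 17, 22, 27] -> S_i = 7 + 5*i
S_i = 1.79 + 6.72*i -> [1.79, 8.51, 15.23, 21.95, 28.67]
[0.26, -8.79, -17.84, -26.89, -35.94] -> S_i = 0.26 + -9.05*i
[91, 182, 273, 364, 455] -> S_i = 91 + 91*i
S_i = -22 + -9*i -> [-22, -31, -40, -49, -58]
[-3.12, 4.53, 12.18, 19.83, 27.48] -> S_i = -3.12 + 7.65*i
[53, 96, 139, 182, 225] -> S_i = 53 + 43*i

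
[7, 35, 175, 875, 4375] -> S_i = 7*5^i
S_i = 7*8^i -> [7, 56, 448, 3584, 28672]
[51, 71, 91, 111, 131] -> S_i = 51 + 20*i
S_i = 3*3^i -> [3, 9, 27, 81, 243]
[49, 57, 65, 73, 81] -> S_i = 49 + 8*i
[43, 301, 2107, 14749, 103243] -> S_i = 43*7^i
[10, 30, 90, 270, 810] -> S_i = 10*3^i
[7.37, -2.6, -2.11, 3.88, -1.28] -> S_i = Random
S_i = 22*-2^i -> [22, -44, 88, -176, 352]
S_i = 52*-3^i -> [52, -156, 468, -1404, 4212]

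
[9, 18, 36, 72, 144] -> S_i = 9*2^i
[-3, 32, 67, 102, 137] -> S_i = -3 + 35*i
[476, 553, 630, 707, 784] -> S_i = 476 + 77*i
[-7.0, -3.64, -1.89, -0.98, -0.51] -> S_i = -7.00*0.52^i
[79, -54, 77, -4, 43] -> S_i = Random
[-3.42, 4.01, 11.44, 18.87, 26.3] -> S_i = -3.42 + 7.43*i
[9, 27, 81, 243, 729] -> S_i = 9*3^i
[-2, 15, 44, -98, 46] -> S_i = Random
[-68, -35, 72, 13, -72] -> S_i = Random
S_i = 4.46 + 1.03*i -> [4.46, 5.49, 6.52, 7.55, 8.58]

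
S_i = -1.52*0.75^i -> [-1.52, -1.14, -0.86, -0.64, -0.48]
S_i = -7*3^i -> [-7, -21, -63, -189, -567]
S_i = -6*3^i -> [-6, -18, -54, -162, -486]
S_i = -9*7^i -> [-9, -63, -441, -3087, -21609]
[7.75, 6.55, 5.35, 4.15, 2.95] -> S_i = 7.75 + -1.20*i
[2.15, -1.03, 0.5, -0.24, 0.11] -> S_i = 2.15*(-0.48)^i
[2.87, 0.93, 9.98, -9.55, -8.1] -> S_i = Random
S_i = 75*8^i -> [75, 600, 4800, 38400, 307200]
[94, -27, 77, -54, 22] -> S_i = Random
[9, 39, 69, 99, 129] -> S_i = 9 + 30*i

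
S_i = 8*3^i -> [8, 24, 72, 216, 648]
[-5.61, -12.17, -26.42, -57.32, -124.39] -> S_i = -5.61*2.17^i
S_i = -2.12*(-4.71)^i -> [-2.12, 9.99, -47.03, 221.51, -1043.32]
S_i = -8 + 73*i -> [-8, 65, 138, 211, 284]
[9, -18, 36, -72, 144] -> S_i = 9*-2^i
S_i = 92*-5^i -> [92, -460, 2300, -11500, 57500]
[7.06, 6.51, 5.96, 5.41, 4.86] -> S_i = 7.06 + -0.55*i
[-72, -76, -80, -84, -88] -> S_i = -72 + -4*i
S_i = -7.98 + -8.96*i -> [-7.98, -16.94, -25.9, -34.86, -43.82]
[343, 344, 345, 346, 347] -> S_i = 343 + 1*i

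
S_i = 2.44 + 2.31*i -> [2.44, 4.75, 7.06, 9.37, 11.68]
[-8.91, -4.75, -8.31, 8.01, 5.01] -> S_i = Random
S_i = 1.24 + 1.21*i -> [1.24, 2.45, 3.66, 4.87, 6.08]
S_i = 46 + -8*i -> [46, 38, 30, 22, 14]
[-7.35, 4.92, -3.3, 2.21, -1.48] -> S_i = -7.35*(-0.67)^i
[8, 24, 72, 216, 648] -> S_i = 8*3^i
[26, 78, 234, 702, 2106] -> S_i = 26*3^i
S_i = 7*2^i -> [7, 14, 28, 56, 112]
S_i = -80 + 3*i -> [-80, -77, -74, -71, -68]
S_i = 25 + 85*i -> [25, 110, 195, 280, 365]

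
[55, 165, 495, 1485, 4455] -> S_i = 55*3^i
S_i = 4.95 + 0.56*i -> [4.95, 5.51, 6.07, 6.63, 7.19]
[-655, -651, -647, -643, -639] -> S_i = -655 + 4*i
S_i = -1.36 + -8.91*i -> [-1.36, -10.27, -19.18, -28.09, -37.0]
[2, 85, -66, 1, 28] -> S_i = Random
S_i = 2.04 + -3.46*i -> [2.04, -1.42, -4.88, -8.34, -11.8]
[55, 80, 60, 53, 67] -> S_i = Random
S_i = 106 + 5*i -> [106, 111, 116, 121, 126]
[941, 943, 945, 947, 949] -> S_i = 941 + 2*i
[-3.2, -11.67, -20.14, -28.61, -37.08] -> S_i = -3.20 + -8.47*i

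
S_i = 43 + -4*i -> [43, 39, 35, 31, 27]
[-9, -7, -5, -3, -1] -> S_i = -9 + 2*i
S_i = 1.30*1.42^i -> [1.3, 1.85, 2.62, 3.72, 5.29]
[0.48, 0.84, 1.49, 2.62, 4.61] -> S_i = 0.48*1.76^i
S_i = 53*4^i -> [53, 212, 848, 3392, 13568]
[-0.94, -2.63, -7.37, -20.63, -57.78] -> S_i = -0.94*2.80^i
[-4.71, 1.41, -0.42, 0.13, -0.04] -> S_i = -4.71*(-0.30)^i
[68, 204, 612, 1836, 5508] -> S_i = 68*3^i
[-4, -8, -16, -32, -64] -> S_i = -4*2^i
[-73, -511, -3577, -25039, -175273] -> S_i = -73*7^i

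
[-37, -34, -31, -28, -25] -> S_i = -37 + 3*i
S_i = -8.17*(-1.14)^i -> [-8.17, 9.31, -10.62, 12.1, -13.8]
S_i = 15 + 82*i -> [15, 97, 179, 261, 343]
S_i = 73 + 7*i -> [73, 80, 87, 94, 101]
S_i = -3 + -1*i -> [-3, -4, -5, -6, -7]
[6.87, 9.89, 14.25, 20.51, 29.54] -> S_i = 6.87*1.44^i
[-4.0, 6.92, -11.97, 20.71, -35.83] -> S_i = -4.00*(-1.73)^i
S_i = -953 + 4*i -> [-953, -949, -945, -941, -937]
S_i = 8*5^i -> [8, 40, 200, 1000, 5000]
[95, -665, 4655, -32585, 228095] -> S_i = 95*-7^i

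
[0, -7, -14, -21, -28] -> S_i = 0 + -7*i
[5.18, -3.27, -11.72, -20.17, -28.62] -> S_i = 5.18 + -8.45*i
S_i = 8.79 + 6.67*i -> [8.79, 15.46, 22.13, 28.8, 35.47]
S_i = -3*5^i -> [-3, -15, -75, -375, -1875]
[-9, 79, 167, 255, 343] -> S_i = -9 + 88*i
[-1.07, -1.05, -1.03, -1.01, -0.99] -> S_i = -1.07*0.98^i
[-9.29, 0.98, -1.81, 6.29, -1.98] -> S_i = Random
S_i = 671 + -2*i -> [671, 669, 667, 665, 663]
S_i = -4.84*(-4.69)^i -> [-4.84, 22.7, -106.46, 499.3, -2341.73]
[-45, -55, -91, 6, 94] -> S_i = Random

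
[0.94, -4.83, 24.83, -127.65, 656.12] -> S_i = 0.94*(-5.14)^i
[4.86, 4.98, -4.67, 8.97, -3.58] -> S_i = Random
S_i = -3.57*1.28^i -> [-3.57, -4.57, -5.85, -7.49, -9.58]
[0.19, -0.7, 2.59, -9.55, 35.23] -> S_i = 0.19*(-3.69)^i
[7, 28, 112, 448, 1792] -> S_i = 7*4^i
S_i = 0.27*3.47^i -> [0.27, 0.94, 3.25, 11.28, 39.15]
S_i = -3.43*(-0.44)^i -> [-3.43, 1.51, -0.66, 0.29, -0.13]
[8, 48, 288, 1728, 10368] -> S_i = 8*6^i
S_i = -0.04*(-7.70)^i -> [-0.04, 0.31, -2.37, 18.26, -140.61]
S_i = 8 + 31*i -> [8, 39, 70, 101, 132]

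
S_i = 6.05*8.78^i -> [6.05, 53.12, 466.38, 4094.86, 35952.86]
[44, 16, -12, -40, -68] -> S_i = 44 + -28*i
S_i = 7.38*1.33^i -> [7.38, 9.82, 13.05, 17.36, 23.09]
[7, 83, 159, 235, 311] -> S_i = 7 + 76*i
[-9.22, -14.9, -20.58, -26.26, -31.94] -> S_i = -9.22 + -5.68*i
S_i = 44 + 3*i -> [44, 47, 50, 53, 56]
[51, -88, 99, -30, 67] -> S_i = Random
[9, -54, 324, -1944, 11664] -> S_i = 9*-6^i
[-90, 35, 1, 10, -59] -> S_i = Random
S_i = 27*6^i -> [27, 162, 972, 5832, 34992]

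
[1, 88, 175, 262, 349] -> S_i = 1 + 87*i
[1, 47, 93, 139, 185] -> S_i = 1 + 46*i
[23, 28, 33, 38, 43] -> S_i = 23 + 5*i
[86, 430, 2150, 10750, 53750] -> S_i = 86*5^i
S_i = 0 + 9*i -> [0, 9, 18, 27, 36]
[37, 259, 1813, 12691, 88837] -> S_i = 37*7^i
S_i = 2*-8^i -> [2, -16, 128, -1024, 8192]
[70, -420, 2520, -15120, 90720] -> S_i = 70*-6^i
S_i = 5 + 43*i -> [5, 48, 91, 134, 177]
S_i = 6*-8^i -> [6, -48, 384, -3072, 24576]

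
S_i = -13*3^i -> [-13, -39, -117, -351, -1053]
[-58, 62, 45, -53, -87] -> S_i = Random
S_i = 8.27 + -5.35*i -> [8.27, 2.92, -2.43, -7.78, -13.13]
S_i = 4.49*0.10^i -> [4.49, 0.45, 0.04, 0.0, 0.0]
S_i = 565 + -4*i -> [565, 561, 557, 553, 549]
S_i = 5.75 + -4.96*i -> [5.75, 0.79, -4.17, -9.13, -14.09]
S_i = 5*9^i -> [5, 45, 405, 3645, 32805]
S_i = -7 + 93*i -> [-7, 86, 179, 272, 365]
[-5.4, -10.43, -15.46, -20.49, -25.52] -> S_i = -5.40 + -5.03*i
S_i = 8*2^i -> [8, 16, 32, 64, 128]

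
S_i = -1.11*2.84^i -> [-1.11, -3.15, -8.95, -25.43, -72.21]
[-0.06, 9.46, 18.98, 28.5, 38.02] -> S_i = -0.06 + 9.52*i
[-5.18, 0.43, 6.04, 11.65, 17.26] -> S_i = -5.18 + 5.61*i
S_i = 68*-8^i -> [68, -544, 4352, -34816, 278528]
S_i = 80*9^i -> [80, 720, 6480, 58320, 524880]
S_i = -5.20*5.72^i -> [-5.2, -29.74, -170.14, -973.18, -5566.57]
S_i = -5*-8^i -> [-5, 40, -320, 2560, -20480]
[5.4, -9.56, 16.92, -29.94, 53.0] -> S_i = 5.40*(-1.77)^i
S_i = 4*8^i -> [4, 32, 256, 2048, 16384]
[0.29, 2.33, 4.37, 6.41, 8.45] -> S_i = 0.29 + 2.04*i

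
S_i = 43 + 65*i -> [43, 108, 173, 238, 303]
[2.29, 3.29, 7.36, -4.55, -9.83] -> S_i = Random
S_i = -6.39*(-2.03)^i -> [-6.39, 12.97, -26.33, 53.46, -108.51]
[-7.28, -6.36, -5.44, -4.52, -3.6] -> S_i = -7.28 + 0.92*i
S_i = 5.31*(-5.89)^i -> [5.31, -31.28, 184.22, -1085.03, 6390.81]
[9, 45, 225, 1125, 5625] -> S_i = 9*5^i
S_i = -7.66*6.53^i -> [-7.66, -50.02, -326.63, -2132.89, -13927.77]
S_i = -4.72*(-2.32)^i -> [-4.72, 10.95, -25.4, 58.94, -136.74]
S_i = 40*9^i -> [40, 360, 3240, 29160, 262440]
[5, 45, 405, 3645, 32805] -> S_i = 5*9^i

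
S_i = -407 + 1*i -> [-407, -406, -405, -404, -403]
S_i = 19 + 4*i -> [19, 23, 27, 31, 35]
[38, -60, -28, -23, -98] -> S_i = Random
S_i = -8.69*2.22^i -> [-8.69, -19.29, -42.83, -95.08, -211.07]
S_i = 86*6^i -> [86, 516, 3096, 18576, 111456]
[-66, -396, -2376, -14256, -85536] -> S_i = -66*6^i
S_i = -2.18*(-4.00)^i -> [-2.18, 8.72, -34.88, 139.52, -558.08]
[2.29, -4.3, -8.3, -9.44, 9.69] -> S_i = Random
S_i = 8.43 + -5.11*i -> [8.43, 3.32, -1.79, -6.9, -12.01]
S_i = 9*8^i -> [9, 72, 576, 4608, 36864]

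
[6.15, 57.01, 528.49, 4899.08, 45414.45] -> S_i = 6.15*9.27^i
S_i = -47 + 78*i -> [-47, 31, 109, 187, 265]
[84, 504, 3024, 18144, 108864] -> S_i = 84*6^i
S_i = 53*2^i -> [53, 106, 212, 424, 848]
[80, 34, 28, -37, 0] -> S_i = Random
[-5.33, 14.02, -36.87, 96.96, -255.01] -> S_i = -5.33*(-2.63)^i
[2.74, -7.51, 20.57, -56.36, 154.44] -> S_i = 2.74*(-2.74)^i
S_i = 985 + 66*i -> [985, 1051, 1117, 1183, 1249]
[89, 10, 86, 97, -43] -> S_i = Random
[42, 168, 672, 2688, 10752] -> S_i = 42*4^i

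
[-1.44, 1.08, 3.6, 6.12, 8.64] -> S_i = -1.44 + 2.52*i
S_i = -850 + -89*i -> [-850, -939, -1028, -1117, -1206]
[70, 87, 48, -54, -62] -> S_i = Random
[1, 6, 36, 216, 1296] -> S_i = 1*6^i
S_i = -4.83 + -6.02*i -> [-4.83, -10.85, -16.87, -22.89, -28.91]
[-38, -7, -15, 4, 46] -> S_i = Random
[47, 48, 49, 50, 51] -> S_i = 47 + 1*i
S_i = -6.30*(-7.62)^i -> [-6.3, 48.01, -365.81, 2787.44, -21240.29]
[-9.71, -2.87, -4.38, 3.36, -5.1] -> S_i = Random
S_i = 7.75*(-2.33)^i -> [7.75, -18.06, 42.07, -98.03, 228.42]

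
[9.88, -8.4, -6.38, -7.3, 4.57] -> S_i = Random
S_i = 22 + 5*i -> [22, 27, 32, 37, 42]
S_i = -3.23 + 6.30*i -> [-3.23, 3.07, 9.37, 15.67, 21.97]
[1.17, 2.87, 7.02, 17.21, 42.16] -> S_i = 1.17*2.45^i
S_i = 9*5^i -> [9, 45, 225, 1125, 5625]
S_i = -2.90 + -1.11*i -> [-2.9, -4.01, -5.12, -6.23, -7.34]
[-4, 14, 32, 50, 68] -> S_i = -4 + 18*i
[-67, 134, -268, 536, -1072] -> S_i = -67*-2^i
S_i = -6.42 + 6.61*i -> [-6.42, 0.19, 6.8, 13.41, 20.02]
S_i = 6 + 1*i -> [6, 7, 8, 9, 10]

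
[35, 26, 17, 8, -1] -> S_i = 35 + -9*i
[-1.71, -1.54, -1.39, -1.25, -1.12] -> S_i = -1.71*0.90^i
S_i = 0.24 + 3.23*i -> [0.24, 3.47, 6.7, 9.93, 13.16]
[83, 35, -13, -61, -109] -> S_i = 83 + -48*i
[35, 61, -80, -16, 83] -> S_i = Random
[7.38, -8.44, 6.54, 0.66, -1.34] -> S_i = Random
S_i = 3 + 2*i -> [3, 5, 7, 9, 11]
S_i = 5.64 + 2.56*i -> [5.64, 8.2, 10.76, 13.32, 15.88]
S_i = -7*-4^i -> [-7, 28, -112, 448, -1792]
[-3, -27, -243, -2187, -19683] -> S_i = -3*9^i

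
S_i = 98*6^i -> [98, 588, 3528, 21168, 127008]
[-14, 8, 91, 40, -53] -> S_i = Random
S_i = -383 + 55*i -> [-383, -328, -273, -218, -163]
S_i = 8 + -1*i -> [8, 7, 6, 5, 4]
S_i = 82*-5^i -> [82, -410, 2050, -10250, 51250]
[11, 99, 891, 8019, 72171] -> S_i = 11*9^i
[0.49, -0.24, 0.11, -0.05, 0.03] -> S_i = 0.49*(-0.48)^i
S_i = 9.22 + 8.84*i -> [9.22, 18.06, 26.9, 35.74, 44.58]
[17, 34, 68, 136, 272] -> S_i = 17*2^i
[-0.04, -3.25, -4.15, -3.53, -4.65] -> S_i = Random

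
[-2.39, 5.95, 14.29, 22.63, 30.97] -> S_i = -2.39 + 8.34*i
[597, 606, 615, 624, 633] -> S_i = 597 + 9*i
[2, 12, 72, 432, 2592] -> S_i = 2*6^i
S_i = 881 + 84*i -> [881, 965, 1049, 1133, 1217]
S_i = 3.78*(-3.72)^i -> [3.78, -14.06, 52.31, -194.59, 723.87]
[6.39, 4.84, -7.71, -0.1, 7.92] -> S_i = Random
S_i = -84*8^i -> [-84, -672, -5376, -43008, -344064]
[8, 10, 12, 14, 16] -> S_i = 8 + 2*i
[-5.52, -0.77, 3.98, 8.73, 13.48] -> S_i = -5.52 + 4.75*i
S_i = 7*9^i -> [7, 63, 567, 5103, 45927]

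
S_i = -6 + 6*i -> [-6, 0, 6, 12, 18]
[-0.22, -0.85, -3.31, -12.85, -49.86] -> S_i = -0.22*3.88^i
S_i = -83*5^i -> [-83, -415, -2075, -10375, -51875]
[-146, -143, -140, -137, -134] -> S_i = -146 + 3*i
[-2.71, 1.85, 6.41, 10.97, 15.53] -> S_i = -2.71 + 4.56*i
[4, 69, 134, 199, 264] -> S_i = 4 + 65*i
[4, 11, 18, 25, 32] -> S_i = 4 + 7*i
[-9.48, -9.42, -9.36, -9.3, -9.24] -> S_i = -9.48 + 0.06*i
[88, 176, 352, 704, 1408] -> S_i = 88*2^i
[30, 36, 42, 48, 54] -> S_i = 30 + 6*i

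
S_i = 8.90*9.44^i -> [8.9, 84.02, 793.11, 7486.97, 70676.98]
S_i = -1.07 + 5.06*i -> [-1.07, 3.99, 9.05, 14.11, 19.17]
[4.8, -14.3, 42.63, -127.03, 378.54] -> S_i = 4.80*(-2.98)^i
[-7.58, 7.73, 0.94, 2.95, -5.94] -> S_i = Random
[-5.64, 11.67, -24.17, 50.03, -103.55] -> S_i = -5.64*(-2.07)^i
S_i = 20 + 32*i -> [20, 52, 84, 116, 148]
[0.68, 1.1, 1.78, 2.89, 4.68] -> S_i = 0.68*1.62^i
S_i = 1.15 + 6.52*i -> [1.15, 7.67, 14.19, 20.71, 27.23]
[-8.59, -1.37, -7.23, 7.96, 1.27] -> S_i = Random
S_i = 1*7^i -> [1, 7, 49, 343, 2401]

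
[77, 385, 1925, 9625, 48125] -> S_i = 77*5^i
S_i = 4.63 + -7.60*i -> [4.63, -2.97, -10.57, -18.17, -25.77]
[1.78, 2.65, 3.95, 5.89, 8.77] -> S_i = 1.78*1.49^i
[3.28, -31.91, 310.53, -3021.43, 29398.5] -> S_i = 3.28*(-9.73)^i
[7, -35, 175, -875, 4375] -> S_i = 7*-5^i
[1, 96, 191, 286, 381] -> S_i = 1 + 95*i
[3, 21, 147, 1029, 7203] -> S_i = 3*7^i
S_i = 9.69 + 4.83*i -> [9.69, 14.52, 19.35, 24.18, 29.01]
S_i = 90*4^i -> [90, 360, 1440, 5760, 23040]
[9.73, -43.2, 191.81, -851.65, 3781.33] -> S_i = 9.73*(-4.44)^i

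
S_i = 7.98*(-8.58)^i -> [7.98, -68.47, 587.46, -5040.4, 43246.61]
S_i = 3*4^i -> [3, 12, 48, 192, 768]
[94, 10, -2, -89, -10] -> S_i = Random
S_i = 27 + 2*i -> [27, 29, 31, 33, 35]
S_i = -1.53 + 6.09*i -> [-1.53, 4.56, 10.65, 16.74, 22.83]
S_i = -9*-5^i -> [-9, 45, -225, 1125, -5625]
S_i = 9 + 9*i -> [9, 18, 27, 36, 45]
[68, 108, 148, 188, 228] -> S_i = 68 + 40*i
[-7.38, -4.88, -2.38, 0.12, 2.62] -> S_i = -7.38 + 2.50*i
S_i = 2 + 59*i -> [2, 61, 120, 179, 238]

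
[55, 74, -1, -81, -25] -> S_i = Random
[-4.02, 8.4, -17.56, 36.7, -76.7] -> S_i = -4.02*(-2.09)^i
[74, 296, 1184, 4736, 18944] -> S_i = 74*4^i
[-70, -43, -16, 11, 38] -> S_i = -70 + 27*i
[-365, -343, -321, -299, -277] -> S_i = -365 + 22*i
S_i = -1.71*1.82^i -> [-1.71, -3.11, -5.66, -10.31, -18.76]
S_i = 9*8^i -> [9, 72, 576, 4608, 36864]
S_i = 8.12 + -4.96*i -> [8.12, 3.16, -1.8, -6.76, -11.72]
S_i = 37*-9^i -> [37, -333, 2997, -26973, 242757]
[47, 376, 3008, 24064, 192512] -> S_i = 47*8^i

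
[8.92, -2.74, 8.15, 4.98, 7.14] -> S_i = Random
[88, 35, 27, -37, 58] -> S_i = Random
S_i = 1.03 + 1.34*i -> [1.03, 2.37, 3.71, 5.05, 6.39]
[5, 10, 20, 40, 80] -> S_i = 5*2^i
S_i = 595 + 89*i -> [595, 684, 773, 862, 951]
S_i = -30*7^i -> [-30, -210, -1470, -10290, -72030]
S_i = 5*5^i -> [5, 25, 125, 625, 3125]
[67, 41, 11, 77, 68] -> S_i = Random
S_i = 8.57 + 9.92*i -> [8.57, 18.49, 28.41, 38.33, 48.25]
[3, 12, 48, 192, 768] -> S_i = 3*4^i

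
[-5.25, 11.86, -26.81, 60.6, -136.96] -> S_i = -5.25*(-2.26)^i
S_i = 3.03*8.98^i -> [3.03, 27.21, 244.34, 2194.18, 19703.71]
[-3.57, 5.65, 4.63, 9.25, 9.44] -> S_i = Random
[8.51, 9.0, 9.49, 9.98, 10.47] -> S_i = 8.51 + 0.49*i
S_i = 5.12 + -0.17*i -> [5.12, 4.95, 4.78, 4.61, 4.44]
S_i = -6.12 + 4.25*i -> [-6.12, -1.87, 2.38, 6.63, 10.88]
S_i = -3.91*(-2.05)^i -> [-3.91, 8.02, -16.43, 33.69, -69.05]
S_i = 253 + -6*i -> [253, 247, 241, 235, 229]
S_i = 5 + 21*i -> [5, 26, 47, 68, 89]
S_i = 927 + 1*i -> [927, 928, 929, 930, 931]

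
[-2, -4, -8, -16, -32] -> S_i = -2*2^i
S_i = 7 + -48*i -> [7, -41, -89, -137, -185]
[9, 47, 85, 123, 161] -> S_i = 9 + 38*i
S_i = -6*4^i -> [-6, -24, -96, -384, -1536]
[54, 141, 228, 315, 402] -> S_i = 54 + 87*i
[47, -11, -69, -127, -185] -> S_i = 47 + -58*i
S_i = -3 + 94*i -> [-3, 91, 185, 279, 373]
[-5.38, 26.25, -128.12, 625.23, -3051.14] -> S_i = -5.38*(-4.88)^i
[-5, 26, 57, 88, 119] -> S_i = -5 + 31*i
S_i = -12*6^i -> [-12, -72, -432, -2592, -15552]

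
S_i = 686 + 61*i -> [686, 747, 808, 869, 930]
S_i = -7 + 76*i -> [-7, 69, 145, 221, 297]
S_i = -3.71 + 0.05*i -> [-3.71, -3.66, -3.61, -3.56, -3.51]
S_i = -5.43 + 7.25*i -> [-5.43, 1.82, 9.07, 16.32, 23.57]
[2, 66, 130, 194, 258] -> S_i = 2 + 64*i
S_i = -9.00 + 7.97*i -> [-9.0, -1.03, 6.94, 14.91, 22.88]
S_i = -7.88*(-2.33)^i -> [-7.88, 18.36, -42.78, 99.68, -232.25]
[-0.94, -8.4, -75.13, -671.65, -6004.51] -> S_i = -0.94*8.94^i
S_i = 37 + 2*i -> [37, 39, 41, 43, 45]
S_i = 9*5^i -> [9, 45, 225, 1125, 5625]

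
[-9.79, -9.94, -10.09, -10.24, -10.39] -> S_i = -9.79 + -0.15*i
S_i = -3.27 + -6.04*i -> [-3.27, -9.31, -15.35, -21.39, -27.43]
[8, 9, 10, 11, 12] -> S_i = 8 + 1*i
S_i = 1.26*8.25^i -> [1.26, 10.4, 85.76, 707.51, 5836.95]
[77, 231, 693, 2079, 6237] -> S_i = 77*3^i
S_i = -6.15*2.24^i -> [-6.15, -13.78, -30.86, -69.12, -154.83]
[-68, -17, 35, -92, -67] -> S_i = Random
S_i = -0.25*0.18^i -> [-0.25, -0.04, -0.01, -0.0, -0.0]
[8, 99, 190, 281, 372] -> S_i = 8 + 91*i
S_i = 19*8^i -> [19, 152, 1216, 9728, 77824]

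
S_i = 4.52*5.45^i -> [4.52, 24.63, 134.26, 731.69, 3987.72]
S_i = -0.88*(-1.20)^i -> [-0.88, 1.06, -1.27, 1.52, -1.82]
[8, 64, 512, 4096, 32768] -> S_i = 8*8^i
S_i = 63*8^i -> [63, 504, 4032, 32256, 258048]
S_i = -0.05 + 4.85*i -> [-0.05, 4.8, 9.65, 14.5, 19.35]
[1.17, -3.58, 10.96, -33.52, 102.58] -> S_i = 1.17*(-3.06)^i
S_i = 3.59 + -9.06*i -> [3.59, -5.47, -14.53, -23.59, -32.65]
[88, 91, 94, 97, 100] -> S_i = 88 + 3*i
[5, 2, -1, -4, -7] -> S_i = 5 + -3*i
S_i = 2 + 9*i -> [2, 11, 20, 29, 38]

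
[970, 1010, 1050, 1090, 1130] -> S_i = 970 + 40*i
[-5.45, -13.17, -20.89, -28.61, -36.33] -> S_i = -5.45 + -7.72*i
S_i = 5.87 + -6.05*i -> [5.87, -0.18, -6.23, -12.28, -18.33]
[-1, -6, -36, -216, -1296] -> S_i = -1*6^i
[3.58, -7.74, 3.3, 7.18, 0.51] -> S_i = Random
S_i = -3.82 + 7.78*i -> [-3.82, 3.96, 11.74, 19.52, 27.3]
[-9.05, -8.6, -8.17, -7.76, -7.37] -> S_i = -9.05*0.95^i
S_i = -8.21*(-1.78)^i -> [-8.21, 14.61, -26.01, 46.3, -82.42]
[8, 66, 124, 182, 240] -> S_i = 8 + 58*i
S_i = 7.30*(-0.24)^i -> [7.3, -1.75, 0.42, -0.1, 0.02]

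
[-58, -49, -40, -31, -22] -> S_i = -58 + 9*i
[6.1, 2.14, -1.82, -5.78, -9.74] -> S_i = 6.10 + -3.96*i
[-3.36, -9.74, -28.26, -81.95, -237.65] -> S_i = -3.36*2.90^i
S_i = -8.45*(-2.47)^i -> [-8.45, 20.87, -51.55, 127.33, -314.52]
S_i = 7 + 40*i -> [7, 47, 87, 127, 167]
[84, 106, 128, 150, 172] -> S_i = 84 + 22*i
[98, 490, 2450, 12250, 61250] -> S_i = 98*5^i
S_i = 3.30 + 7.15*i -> [3.3, 10.45, 17.6, 24.75, 31.9]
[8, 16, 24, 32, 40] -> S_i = 8 + 8*i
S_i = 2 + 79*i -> [2, 81, 160, 239, 318]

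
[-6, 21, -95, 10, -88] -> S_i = Random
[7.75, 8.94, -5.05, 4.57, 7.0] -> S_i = Random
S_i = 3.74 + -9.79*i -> [3.74, -6.05, -15.84, -25.63, -35.42]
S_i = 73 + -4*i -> [73, 69, 65, 61, 57]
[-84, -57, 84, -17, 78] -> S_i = Random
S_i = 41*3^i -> [41, 123, 369, 1107, 3321]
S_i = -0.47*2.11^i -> [-0.47, -0.99, -2.09, -4.42, -9.32]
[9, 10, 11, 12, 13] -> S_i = 9 + 1*i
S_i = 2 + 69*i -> [2, 71, 140, 209, 278]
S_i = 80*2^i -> [80, 160, 320, 640, 1280]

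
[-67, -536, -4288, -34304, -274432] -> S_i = -67*8^i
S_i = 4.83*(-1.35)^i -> [4.83, -6.52, 8.8, -11.88, 16.04]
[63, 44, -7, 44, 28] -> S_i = Random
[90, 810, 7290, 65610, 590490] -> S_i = 90*9^i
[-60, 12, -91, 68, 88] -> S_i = Random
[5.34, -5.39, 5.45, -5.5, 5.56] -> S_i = 5.34*(-1.01)^i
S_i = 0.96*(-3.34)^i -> [0.96, -3.21, 10.71, -35.77, 119.47]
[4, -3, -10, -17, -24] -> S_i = 4 + -7*i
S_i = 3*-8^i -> [3, -24, 192, -1536, 12288]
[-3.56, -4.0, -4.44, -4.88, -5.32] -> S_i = -3.56 + -0.44*i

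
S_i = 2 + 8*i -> [2, 10, 18, 26, 34]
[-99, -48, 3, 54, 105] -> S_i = -99 + 51*i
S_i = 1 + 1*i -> [1, 2, 3, 4, 5]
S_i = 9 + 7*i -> [9, 16, 23, 30, 37]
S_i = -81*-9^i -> [-81, 729, -6561, 59049, -531441]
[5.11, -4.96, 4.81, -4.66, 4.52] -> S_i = 5.11*(-0.97)^i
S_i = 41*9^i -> [41, 369, 3321, 29889, 269001]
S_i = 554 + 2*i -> [554, 556, 558, 560, 562]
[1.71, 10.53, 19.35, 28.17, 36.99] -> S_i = 1.71 + 8.82*i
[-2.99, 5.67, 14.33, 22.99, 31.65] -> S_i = -2.99 + 8.66*i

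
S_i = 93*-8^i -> [93, -744, 5952, -47616, 380928]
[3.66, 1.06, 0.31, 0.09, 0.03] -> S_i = 3.66*0.29^i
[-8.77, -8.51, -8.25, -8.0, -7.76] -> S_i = -8.77*0.97^i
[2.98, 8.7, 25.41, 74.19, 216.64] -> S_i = 2.98*2.92^i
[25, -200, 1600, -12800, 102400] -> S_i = 25*-8^i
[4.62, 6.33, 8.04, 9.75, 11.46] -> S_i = 4.62 + 1.71*i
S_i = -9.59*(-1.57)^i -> [-9.59, 15.06, -23.64, 37.11, -58.27]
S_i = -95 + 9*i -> [-95, -86, -77, -68, -59]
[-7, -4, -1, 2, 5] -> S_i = -7 + 3*i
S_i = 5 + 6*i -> [5, 11, 17, 23, 29]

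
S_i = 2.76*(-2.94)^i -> [2.76, -8.11, 23.86, -70.14, 206.2]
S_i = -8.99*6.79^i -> [-8.99, -61.04, -414.48, -2814.29, -19109.04]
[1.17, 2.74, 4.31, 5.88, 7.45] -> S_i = 1.17 + 1.57*i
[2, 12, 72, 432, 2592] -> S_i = 2*6^i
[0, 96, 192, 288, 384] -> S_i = 0 + 96*i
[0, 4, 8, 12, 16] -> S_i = 0 + 4*i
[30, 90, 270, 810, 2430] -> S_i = 30*3^i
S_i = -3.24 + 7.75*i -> [-3.24, 4.51, 12.26, 20.01, 27.76]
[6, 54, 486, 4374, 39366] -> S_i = 6*9^i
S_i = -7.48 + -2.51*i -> [-7.48, -9.99, -12.5, -15.01, -17.52]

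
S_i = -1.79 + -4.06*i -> [-1.79, -5.85, -9.91, -13.97, -18.03]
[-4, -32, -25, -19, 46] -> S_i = Random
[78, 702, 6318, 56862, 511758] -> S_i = 78*9^i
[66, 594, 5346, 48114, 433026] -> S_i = 66*9^i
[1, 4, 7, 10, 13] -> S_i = 1 + 3*i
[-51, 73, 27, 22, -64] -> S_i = Random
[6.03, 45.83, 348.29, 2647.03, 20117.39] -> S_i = 6.03*7.60^i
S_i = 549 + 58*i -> [549, 607, 665, 723, 781]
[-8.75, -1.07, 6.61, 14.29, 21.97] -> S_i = -8.75 + 7.68*i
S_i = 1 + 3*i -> [1, 4, 7, 10, 13]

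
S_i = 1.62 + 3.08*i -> [1.62, 4.7, 7.78, 10.86, 13.94]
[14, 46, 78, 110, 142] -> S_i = 14 + 32*i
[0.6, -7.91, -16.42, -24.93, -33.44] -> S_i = 0.60 + -8.51*i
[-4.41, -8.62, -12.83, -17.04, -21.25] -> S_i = -4.41 + -4.21*i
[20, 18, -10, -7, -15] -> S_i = Random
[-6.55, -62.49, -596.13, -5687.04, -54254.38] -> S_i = -6.55*9.54^i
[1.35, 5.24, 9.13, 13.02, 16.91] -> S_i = 1.35 + 3.89*i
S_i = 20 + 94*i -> [20, 114, 208, 302, 396]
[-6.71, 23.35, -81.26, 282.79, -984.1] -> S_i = -6.71*(-3.48)^i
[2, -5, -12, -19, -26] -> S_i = 2 + -7*i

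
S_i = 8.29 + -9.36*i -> [8.29, -1.07, -10.43, -19.79, -29.15]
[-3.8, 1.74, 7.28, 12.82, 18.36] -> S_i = -3.80 + 5.54*i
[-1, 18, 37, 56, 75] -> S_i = -1 + 19*i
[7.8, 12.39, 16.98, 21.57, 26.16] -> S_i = 7.80 + 4.59*i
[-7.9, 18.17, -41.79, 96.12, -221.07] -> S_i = -7.90*(-2.30)^i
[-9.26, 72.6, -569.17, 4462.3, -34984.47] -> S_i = -9.26*(-7.84)^i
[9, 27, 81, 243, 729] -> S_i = 9*3^i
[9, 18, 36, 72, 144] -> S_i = 9*2^i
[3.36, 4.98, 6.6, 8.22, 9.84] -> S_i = 3.36 + 1.62*i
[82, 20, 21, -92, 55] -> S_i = Random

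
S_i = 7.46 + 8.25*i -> [7.46, 15.71, 23.96, 32.21, 40.46]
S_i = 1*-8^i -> [1, -8, 64, -512, 4096]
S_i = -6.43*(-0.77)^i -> [-6.43, 4.95, -3.81, 2.94, -2.26]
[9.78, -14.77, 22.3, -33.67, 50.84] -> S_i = 9.78*(-1.51)^i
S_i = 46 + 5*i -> [46, 51, 56, 61, 66]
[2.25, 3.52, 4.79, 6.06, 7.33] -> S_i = 2.25 + 1.27*i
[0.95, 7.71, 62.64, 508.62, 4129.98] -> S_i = 0.95*8.12^i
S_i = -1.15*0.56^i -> [-1.15, -0.64, -0.36, -0.2, -0.11]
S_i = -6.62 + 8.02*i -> [-6.62, 1.4, 9.42, 17.44, 25.46]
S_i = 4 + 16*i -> [4, 20, 36, 52, 68]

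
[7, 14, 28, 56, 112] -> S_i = 7*2^i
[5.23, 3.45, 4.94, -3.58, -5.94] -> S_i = Random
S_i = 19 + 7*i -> [19, 26, 33, 40, 47]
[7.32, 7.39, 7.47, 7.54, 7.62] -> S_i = 7.32*1.01^i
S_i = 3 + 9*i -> [3, 12, 21, 30, 39]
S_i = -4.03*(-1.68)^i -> [-4.03, 6.77, -11.37, 19.11, -32.1]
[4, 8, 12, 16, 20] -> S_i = 4 + 4*i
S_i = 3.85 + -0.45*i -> [3.85, 3.4, 2.95, 2.5, 2.05]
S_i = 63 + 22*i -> [63, 85, 107, 129, 151]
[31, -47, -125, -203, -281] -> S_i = 31 + -78*i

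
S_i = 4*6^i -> [4, 24, 144, 864, 5184]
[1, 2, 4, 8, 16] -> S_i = 1*2^i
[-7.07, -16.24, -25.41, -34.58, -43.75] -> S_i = -7.07 + -9.17*i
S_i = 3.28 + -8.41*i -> [3.28, -5.13, -13.54, -21.95, -30.36]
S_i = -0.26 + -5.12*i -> [-0.26, -5.38, -10.5, -15.62, -20.74]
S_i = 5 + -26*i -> [5, -21, -47, -73, -99]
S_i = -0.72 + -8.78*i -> [-0.72, -9.5, -18.28, -27.06, -35.84]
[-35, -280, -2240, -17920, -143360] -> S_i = -35*8^i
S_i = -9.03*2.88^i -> [-9.03, -26.01, -74.9, -215.71, -621.24]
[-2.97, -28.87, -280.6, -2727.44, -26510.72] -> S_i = -2.97*9.72^i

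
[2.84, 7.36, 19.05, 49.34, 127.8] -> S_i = 2.84*2.59^i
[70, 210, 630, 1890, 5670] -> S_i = 70*3^i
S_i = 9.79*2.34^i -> [9.79, 22.91, 53.61, 125.44, 293.53]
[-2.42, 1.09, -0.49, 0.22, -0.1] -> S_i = -2.42*(-0.45)^i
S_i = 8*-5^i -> [8, -40, 200, -1000, 5000]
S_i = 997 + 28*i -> [997, 1025, 1053, 1081, 1109]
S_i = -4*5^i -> [-4, -20, -100, -500, -2500]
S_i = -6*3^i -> [-6, -18, -54, -162, -486]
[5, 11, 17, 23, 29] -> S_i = 5 + 6*i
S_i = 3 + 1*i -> [3, 4, 5, 6, 7]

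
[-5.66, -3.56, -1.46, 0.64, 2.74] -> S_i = -5.66 + 2.10*i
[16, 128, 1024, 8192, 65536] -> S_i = 16*8^i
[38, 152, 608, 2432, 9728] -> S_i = 38*4^i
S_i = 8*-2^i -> [8, -16, 32, -64, 128]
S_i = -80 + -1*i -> [-80, -81, -82, -83, -84]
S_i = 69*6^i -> [69, 414, 2484, 14904, 89424]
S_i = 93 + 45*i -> [93, 138, 183, 228, 273]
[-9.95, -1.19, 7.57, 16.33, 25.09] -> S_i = -9.95 + 8.76*i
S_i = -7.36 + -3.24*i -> [-7.36, -10.6, -13.84, -17.08, -20.32]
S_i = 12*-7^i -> [12, -84, 588, -4116, 28812]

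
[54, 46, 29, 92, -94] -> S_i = Random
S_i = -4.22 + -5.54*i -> [-4.22, -9.76, -15.3, -20.84, -26.38]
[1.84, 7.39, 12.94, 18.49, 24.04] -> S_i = 1.84 + 5.55*i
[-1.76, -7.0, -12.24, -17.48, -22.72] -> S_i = -1.76 + -5.24*i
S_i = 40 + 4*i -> [40, 44, 48, 52, 56]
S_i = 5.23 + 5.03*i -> [5.23, 10.26, 15.29, 20.32, 25.35]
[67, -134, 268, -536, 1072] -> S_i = 67*-2^i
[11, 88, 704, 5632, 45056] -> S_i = 11*8^i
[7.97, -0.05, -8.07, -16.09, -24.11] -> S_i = 7.97 + -8.02*i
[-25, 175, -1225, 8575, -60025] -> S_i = -25*-7^i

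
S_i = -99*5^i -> [-99, -495, -2475, -12375, -61875]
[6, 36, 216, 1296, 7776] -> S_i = 6*6^i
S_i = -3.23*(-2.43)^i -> [-3.23, 7.85, -19.07, 46.35, -112.62]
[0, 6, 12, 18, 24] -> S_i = 0 + 6*i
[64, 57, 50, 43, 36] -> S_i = 64 + -7*i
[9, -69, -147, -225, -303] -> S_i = 9 + -78*i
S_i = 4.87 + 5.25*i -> [4.87, 10.12, 15.37, 20.62, 25.87]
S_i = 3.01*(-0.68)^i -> [3.01, -2.05, 1.39, -0.95, 0.64]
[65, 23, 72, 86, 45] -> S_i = Random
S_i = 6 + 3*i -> [6, 9, 12, 15, 18]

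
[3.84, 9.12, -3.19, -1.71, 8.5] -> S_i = Random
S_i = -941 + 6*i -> [-941, -935, -929, -923, -917]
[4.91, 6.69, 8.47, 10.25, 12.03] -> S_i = 4.91 + 1.78*i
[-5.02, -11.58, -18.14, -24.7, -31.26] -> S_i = -5.02 + -6.56*i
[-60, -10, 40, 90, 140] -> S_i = -60 + 50*i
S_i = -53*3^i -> [-53, -159, -477, -1431, -4293]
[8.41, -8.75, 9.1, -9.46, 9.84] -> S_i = 8.41*(-1.04)^i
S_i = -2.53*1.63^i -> [-2.53, -4.12, -6.72, -10.96, -17.86]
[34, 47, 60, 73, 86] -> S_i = 34 + 13*i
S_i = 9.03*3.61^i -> [9.03, 32.6, 117.68, 424.82, 1533.62]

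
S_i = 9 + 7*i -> [9, 16, 23, 30, 37]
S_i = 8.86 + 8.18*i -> [8.86, 17.04, 25.22, 33.4, 41.58]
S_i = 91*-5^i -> [91, -455, 2275, -11375, 56875]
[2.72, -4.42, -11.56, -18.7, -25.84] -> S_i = 2.72 + -7.14*i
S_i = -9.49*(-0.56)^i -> [-9.49, 5.31, -2.98, 1.67, -0.93]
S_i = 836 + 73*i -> [836, 909, 982, 1055, 1128]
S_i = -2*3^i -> [-2, -6, -18, -54, -162]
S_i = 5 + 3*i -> [5, 8, 11, 14, 17]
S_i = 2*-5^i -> [2, -10, 50, -250, 1250]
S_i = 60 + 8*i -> [60, 68, 76, 84, 92]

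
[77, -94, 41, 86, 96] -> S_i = Random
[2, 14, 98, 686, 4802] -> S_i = 2*7^i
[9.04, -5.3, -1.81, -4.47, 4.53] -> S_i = Random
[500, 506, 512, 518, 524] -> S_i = 500 + 6*i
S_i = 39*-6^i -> [39, -234, 1404, -8424, 50544]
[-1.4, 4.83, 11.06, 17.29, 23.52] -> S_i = -1.40 + 6.23*i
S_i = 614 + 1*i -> [614, 615, 616, 617, 618]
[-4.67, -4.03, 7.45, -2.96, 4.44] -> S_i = Random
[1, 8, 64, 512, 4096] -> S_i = 1*8^i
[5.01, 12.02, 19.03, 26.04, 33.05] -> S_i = 5.01 + 7.01*i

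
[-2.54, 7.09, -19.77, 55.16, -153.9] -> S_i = -2.54*(-2.79)^i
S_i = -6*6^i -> [-6, -36, -216, -1296, -7776]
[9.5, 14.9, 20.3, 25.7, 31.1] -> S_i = 9.50 + 5.40*i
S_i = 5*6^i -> [5, 30, 180, 1080, 6480]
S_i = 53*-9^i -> [53, -477, 4293, -38637, 347733]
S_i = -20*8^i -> [-20, -160, -1280, -10240, -81920]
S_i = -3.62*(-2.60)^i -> [-3.62, 9.41, -24.47, 63.63, -165.43]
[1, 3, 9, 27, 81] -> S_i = 1*3^i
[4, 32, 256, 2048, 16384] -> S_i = 4*8^i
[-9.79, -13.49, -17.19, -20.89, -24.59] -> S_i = -9.79 + -3.70*i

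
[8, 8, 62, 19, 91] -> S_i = Random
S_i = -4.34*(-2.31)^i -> [-4.34, 10.03, -23.16, 53.5, -123.58]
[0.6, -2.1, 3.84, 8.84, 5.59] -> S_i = Random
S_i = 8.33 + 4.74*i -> [8.33, 13.07, 17.81, 22.55, 27.29]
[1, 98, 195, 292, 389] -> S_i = 1 + 97*i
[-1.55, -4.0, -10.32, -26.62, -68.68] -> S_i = -1.55*2.58^i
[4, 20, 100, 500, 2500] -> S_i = 4*5^i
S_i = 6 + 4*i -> [6, 10, 14, 18, 22]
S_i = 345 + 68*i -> [345, 413, 481, 549, 617]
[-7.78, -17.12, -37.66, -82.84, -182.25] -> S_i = -7.78*2.20^i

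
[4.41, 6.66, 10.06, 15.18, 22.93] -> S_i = 4.41*1.51^i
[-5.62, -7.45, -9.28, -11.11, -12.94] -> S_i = -5.62 + -1.83*i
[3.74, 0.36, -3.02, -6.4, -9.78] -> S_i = 3.74 + -3.38*i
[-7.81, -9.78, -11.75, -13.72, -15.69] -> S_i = -7.81 + -1.97*i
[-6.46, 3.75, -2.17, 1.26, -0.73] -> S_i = -6.46*(-0.58)^i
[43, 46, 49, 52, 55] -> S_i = 43 + 3*i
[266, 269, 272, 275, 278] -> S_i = 266 + 3*i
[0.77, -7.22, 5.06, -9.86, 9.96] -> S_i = Random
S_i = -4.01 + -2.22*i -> [-4.01, -6.23, -8.45, -10.67, -12.89]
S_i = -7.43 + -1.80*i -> [-7.43, -9.23, -11.03, -12.83, -14.63]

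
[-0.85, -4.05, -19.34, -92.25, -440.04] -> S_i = -0.85*4.77^i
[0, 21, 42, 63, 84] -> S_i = 0 + 21*i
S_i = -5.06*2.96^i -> [-5.06, -14.98, -44.33, -131.23, -388.43]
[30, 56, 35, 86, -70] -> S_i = Random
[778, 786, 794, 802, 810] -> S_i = 778 + 8*i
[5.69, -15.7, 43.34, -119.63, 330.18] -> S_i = 5.69*(-2.76)^i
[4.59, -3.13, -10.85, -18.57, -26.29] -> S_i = 4.59 + -7.72*i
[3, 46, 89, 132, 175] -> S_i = 3 + 43*i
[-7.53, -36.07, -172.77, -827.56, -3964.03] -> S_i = -7.53*4.79^i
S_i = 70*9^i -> [70, 630, 5670, 51030, 459270]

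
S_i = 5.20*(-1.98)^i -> [5.2, -10.3, 20.39, -40.36, 79.92]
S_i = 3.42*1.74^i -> [3.42, 5.95, 10.35, 18.02, 31.35]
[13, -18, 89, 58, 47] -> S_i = Random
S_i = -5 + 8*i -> [-5, 3, 11, 19, 27]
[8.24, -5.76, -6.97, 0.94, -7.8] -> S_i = Random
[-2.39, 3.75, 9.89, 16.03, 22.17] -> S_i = -2.39 + 6.14*i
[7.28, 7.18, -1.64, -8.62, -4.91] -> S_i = Random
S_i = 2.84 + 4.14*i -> [2.84, 6.98, 11.12, 15.26, 19.4]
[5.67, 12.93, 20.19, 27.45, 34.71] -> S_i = 5.67 + 7.26*i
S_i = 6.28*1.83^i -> [6.28, 11.49, 21.03, 38.49, 70.43]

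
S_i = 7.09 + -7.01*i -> [7.09, 0.08, -6.93, -13.94, -20.95]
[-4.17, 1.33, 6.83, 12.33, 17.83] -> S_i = -4.17 + 5.50*i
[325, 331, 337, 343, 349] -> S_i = 325 + 6*i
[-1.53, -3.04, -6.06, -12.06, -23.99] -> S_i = -1.53*1.99^i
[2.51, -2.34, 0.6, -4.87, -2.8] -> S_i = Random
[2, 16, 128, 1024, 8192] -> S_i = 2*8^i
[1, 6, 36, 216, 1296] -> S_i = 1*6^i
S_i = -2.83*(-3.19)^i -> [-2.83, 9.03, -28.8, 91.87, -293.06]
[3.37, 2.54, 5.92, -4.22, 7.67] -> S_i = Random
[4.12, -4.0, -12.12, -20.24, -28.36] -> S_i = 4.12 + -8.12*i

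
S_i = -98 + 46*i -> [-98, -52, -6, 40, 86]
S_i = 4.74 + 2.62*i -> [4.74, 7.36, 9.98, 12.6, 15.22]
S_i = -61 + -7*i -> [-61, -68, -75, -82, -89]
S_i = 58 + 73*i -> [58, 131, 204, 277, 350]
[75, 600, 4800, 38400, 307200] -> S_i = 75*8^i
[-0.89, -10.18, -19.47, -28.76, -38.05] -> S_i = -0.89 + -9.29*i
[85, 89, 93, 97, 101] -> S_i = 85 + 4*i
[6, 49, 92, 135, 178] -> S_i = 6 + 43*i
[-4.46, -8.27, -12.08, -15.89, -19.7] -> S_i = -4.46 + -3.81*i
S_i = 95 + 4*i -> [95, 99, 103, 107, 111]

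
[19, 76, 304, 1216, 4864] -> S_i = 19*4^i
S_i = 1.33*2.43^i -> [1.33, 3.23, 7.85, 19.08, 46.37]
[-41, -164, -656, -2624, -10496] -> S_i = -41*4^i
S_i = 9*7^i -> [9, 63, 441, 3087, 21609]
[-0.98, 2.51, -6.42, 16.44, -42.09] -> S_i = -0.98*(-2.56)^i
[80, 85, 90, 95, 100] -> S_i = 80 + 5*i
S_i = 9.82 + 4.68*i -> [9.82, 14.5, 19.18, 23.86, 28.54]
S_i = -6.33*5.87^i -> [-6.33, -37.16, -218.11, -1280.32, -7515.47]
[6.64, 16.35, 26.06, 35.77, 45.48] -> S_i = 6.64 + 9.71*i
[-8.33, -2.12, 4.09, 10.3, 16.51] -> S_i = -8.33 + 6.21*i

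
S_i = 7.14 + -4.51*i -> [7.14, 2.63, -1.88, -6.39, -10.9]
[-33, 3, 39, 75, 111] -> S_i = -33 + 36*i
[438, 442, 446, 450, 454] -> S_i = 438 + 4*i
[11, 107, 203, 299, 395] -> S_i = 11 + 96*i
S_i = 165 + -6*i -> [165, 159, 153, 147, 141]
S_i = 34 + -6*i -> [34, 28, 22, 16, 10]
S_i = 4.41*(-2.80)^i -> [4.41, -12.35, 34.57, -96.81, 271.06]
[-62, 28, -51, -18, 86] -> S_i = Random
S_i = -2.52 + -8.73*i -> [-2.52, -11.25, -19.98, -28.71, -37.44]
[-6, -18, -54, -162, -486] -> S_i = -6*3^i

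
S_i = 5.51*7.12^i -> [5.51, 39.23, 279.33, 1988.8, 14160.27]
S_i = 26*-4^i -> [26, -104, 416, -1664, 6656]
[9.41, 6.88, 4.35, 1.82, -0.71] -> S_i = 9.41 + -2.53*i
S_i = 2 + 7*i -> [2, 9, 16, 23, 30]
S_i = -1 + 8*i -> [-1, 7, 15, 23, 31]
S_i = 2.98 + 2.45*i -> [2.98, 5.43, 7.88, 10.33, 12.78]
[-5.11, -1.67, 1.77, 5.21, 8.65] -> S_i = -5.11 + 3.44*i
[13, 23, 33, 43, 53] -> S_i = 13 + 10*i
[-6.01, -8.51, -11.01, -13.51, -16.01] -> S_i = -6.01 + -2.50*i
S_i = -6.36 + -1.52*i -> [-6.36, -7.88, -9.4, -10.92, -12.44]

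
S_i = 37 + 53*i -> [37, 90, 143, 196, 249]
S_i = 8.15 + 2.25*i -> [8.15, 10.4, 12.65, 14.9, 17.15]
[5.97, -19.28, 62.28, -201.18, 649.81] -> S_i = 5.97*(-3.23)^i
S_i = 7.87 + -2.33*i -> [7.87, 5.54, 3.21, 0.88, -1.45]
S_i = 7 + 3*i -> [7, 10, 13, 16, 19]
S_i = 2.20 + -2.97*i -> [2.2, -0.77, -3.74, -6.71, -9.68]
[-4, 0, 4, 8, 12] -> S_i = -4 + 4*i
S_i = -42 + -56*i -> [-42, -98, -154, -210, -266]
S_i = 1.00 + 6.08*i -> [1.0, 7.08, 13.16, 19.24, 25.32]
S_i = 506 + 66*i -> [506, 572, 638, 704, 770]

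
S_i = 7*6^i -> [7, 42, 252, 1512, 9072]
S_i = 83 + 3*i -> [83, 86, 89, 92, 95]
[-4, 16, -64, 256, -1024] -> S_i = -4*-4^i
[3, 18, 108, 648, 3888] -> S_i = 3*6^i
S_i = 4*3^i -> [4, 12, 36, 108, 324]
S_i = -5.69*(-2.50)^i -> [-5.69, 14.23, -35.56, 88.91, -222.27]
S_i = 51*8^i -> [51, 408, 3264, 26112, 208896]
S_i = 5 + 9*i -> [5, 14, 23, 32, 41]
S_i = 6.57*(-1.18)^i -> [6.57, -7.75, 9.15, -10.79, 12.74]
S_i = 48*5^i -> [48, 240, 1200, 6000, 30000]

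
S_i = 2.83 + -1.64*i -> [2.83, 1.19, -0.45, -2.09, -3.73]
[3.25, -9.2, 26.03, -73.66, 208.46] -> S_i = 3.25*(-2.83)^i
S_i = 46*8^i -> [46, 368, 2944, 23552, 188416]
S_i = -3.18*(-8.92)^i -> [-3.18, 28.37, -253.02, 2256.95, -20131.98]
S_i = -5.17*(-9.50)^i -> [-5.17, 49.12, -466.59, 4432.63, -42109.97]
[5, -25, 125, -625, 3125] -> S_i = 5*-5^i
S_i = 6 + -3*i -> [6, 3, 0, -3, -6]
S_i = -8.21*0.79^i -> [-8.21, -6.49, -5.12, -4.05, -3.2]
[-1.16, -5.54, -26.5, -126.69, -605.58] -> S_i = -1.16*4.78^i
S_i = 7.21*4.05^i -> [7.21, 29.2, 118.26, 478.96, 1939.79]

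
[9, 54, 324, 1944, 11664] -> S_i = 9*6^i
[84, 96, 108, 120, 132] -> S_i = 84 + 12*i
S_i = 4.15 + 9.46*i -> [4.15, 13.61, 23.07, 32.53, 41.99]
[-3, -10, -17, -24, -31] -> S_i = -3 + -7*i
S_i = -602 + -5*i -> [-602, -607, -612, -617, -622]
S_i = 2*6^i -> [2, 12, 72, 432, 2592]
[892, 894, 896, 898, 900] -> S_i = 892 + 2*i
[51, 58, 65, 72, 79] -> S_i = 51 + 7*i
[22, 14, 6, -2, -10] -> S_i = 22 + -8*i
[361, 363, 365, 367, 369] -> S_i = 361 + 2*i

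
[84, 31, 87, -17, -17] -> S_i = Random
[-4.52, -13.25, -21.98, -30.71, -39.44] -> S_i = -4.52 + -8.73*i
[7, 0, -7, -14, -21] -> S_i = 7 + -7*i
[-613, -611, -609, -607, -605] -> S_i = -613 + 2*i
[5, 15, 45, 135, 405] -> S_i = 5*3^i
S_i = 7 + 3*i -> [7, 10, 13, 16, 19]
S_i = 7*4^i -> [7, 28, 112, 448, 1792]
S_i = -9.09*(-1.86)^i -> [-9.09, 16.91, -31.45, 58.49, -108.8]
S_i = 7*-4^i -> [7, -28, 112, -448, 1792]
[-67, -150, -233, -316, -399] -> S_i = -67 + -83*i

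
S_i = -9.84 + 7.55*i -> [-9.84, -2.29, 5.26, 12.81, 20.36]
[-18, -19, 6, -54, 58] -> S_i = Random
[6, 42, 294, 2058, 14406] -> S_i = 6*7^i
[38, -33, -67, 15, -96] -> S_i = Random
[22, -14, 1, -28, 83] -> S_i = Random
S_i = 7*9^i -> [7, 63, 567, 5103, 45927]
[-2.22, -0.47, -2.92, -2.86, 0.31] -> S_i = Random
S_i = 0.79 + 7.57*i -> [0.79, 8.36, 15.93, 23.5, 31.07]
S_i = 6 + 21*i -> [6, 27, 48, 69, 90]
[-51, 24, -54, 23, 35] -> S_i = Random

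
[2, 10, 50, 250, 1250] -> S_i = 2*5^i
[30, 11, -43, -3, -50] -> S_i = Random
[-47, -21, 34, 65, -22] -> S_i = Random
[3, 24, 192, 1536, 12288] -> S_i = 3*8^i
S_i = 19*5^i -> [19, 95, 475, 2375, 11875]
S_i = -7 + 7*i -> [-7, 0, 7, 14, 21]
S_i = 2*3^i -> [2, 6, 18, 54, 162]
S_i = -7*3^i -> [-7, -21, -63, -189, -567]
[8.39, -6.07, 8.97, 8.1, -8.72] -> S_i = Random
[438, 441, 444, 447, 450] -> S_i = 438 + 3*i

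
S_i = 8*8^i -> [8, 64, 512, 4096, 32768]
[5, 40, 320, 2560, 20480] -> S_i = 5*8^i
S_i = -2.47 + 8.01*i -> [-2.47, 5.54, 13.55, 21.56, 29.57]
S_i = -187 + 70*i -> [-187, -117, -47, 23, 93]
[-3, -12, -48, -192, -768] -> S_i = -3*4^i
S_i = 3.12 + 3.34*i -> [3.12, 6.46, 9.8, 13.14, 16.48]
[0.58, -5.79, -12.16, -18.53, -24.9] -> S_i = 0.58 + -6.37*i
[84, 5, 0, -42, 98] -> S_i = Random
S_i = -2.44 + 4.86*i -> [-2.44, 2.42, 7.28, 12.14, 17.0]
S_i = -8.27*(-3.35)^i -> [-8.27, 27.7, -92.81, 310.91, -1041.56]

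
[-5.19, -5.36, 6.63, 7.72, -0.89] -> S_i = Random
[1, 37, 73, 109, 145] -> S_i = 1 + 36*i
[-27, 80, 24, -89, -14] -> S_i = Random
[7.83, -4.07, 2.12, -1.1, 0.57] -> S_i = 7.83*(-0.52)^i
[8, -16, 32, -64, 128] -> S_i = 8*-2^i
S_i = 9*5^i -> [9, 45, 225, 1125, 5625]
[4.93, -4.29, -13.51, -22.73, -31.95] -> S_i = 4.93 + -9.22*i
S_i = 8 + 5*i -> [8, 13, 18, 23, 28]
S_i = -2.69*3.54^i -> [-2.69, -9.52, -33.71, -119.33, -422.44]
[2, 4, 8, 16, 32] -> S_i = 2*2^i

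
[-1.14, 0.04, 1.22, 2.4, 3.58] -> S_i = -1.14 + 1.18*i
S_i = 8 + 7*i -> [8, 15, 22, 29, 36]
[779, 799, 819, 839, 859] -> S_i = 779 + 20*i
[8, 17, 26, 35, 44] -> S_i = 8 + 9*i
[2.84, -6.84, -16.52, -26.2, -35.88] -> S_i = 2.84 + -9.68*i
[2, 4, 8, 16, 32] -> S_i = 2*2^i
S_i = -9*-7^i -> [-9, 63, -441, 3087, -21609]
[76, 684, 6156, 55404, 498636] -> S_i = 76*9^i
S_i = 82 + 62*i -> [82, 144, 206, 268, 330]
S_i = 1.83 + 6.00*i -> [1.83, 7.83, 13.83, 19.83, 25.83]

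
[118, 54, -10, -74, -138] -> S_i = 118 + -64*i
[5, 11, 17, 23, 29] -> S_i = 5 + 6*i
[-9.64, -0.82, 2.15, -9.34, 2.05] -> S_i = Random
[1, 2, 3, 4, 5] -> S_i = 1 + 1*i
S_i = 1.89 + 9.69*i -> [1.89, 11.58, 21.27, 30.96, 40.65]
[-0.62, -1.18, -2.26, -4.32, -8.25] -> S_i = -0.62*1.91^i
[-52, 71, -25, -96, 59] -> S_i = Random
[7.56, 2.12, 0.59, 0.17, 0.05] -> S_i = 7.56*0.28^i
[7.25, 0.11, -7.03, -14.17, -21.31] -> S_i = 7.25 + -7.14*i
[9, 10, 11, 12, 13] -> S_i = 9 + 1*i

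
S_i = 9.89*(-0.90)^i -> [9.89, -8.9, 8.01, -7.21, 6.49]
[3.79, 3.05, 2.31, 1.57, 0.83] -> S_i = 3.79 + -0.74*i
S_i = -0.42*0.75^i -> [-0.42, -0.32, -0.24, -0.18, -0.13]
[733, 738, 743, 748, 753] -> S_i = 733 + 5*i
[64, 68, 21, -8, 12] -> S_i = Random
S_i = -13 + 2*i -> [-13, -11, -9, -7, -5]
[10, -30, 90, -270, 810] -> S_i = 10*-3^i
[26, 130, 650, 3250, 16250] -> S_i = 26*5^i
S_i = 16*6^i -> [16, 96, 576, 3456, 20736]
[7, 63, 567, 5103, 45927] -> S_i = 7*9^i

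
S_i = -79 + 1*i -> [-79, -78, -77, -76, -75]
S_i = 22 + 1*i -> [22, 23, 24, 25, 26]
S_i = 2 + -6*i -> [2, -4, -10, -16, -22]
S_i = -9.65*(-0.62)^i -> [-9.65, 5.98, -3.71, 2.3, -1.43]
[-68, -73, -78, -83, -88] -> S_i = -68 + -5*i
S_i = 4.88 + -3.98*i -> [4.88, 0.9, -3.08, -7.06, -11.04]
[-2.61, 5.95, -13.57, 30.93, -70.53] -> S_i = -2.61*(-2.28)^i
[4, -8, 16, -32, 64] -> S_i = 4*-2^i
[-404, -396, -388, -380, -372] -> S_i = -404 + 8*i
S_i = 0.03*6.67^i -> [0.03, 0.2, 1.33, 8.9, 59.38]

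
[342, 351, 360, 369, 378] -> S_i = 342 + 9*i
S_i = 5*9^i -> [5, 45, 405, 3645, 32805]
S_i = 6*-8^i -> [6, -48, 384, -3072, 24576]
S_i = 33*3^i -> [33, 99, 297, 891, 2673]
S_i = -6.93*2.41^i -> [-6.93, -16.7, -40.25, -97.0, -233.78]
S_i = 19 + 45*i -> [19, 64, 109, 154, 199]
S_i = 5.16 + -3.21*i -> [5.16, 1.95, -1.26, -4.47, -7.68]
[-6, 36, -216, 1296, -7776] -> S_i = -6*-6^i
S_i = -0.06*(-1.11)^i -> [-0.06, 0.07, -0.07, 0.08, -0.09]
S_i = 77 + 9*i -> [77, 86, 95, 104, 113]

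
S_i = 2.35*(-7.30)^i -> [2.35, -17.16, 125.23, -914.19, 6673.59]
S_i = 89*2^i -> [89, 178, 356, 712, 1424]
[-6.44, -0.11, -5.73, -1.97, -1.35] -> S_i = Random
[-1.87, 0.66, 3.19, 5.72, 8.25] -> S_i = -1.87 + 2.53*i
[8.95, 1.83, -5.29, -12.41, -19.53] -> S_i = 8.95 + -7.12*i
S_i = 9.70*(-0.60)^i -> [9.7, -5.82, 3.49, -2.1, 1.26]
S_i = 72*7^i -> [72, 504, 3528, 24696, 172872]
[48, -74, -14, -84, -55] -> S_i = Random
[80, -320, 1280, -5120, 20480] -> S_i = 80*-4^i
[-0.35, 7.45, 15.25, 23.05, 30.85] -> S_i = -0.35 + 7.80*i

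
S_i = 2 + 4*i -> [2, 6, 10, 14, 18]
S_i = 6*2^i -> [6, 12, 24, 48, 96]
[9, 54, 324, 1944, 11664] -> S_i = 9*6^i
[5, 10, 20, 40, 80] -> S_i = 5*2^i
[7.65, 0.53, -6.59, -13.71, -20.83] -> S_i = 7.65 + -7.12*i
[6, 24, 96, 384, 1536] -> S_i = 6*4^i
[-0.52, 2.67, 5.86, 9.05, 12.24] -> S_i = -0.52 + 3.19*i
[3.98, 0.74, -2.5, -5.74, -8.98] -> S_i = 3.98 + -3.24*i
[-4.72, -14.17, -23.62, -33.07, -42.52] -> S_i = -4.72 + -9.45*i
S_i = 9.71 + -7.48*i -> [9.71, 2.23, -5.25, -12.73, -20.21]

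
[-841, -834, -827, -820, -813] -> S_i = -841 + 7*i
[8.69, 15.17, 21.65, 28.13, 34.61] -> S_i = 8.69 + 6.48*i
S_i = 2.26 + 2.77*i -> [2.26, 5.03, 7.8, 10.57, 13.34]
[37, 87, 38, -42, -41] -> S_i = Random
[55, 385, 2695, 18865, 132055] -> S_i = 55*7^i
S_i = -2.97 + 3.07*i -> [-2.97, 0.1, 3.17, 6.24, 9.31]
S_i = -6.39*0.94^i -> [-6.39, -6.01, -5.65, -5.31, -4.99]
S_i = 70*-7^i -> [70, -490, 3430, -24010, 168070]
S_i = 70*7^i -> [70, 490, 3430, 24010, 168070]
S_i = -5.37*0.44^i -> [-5.37, -2.36, -1.04, -0.46, -0.2]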